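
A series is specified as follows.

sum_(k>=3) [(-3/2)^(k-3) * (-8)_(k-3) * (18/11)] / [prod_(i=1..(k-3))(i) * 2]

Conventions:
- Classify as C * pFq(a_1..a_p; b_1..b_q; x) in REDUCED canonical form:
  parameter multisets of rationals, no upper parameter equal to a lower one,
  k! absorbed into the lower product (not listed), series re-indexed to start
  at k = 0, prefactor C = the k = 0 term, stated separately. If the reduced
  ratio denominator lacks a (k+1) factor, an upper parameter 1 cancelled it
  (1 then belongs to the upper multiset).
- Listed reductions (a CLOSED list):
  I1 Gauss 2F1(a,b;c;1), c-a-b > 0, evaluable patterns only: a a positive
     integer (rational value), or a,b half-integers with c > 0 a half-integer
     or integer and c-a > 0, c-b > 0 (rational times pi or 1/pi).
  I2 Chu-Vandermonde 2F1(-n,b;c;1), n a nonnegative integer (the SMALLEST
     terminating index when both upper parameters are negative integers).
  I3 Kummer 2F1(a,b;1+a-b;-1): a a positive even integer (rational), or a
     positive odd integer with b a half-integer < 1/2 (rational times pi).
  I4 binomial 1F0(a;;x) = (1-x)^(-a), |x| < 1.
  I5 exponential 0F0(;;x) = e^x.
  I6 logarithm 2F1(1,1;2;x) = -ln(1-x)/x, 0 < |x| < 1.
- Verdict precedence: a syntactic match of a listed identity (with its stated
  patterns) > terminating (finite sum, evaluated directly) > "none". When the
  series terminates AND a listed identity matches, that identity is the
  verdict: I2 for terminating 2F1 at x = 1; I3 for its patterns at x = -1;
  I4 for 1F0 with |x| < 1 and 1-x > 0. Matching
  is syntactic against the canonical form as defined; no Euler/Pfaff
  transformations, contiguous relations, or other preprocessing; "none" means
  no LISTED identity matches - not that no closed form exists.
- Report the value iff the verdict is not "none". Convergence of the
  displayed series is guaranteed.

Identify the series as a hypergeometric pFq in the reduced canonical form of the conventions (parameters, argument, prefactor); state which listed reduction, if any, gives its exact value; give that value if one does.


With C = 9/11: the canonical form is 1F0(-8; -; -3/2). Verdict: terminating - upper -8 stops the sum at k = 8; the 9 terms are added exactly. Hence: 3515625/2816.

Structural cue: t_0 being 9/11, the constant factors (C = 9/11, x = -3/2) combine into one prefactor.
Adjacent-term ratio: r(k) = (-3/2) * (k-8) / [(k+1)] - poly over poly, x = (-3/2) from leading terms; C = 9/11 at k = 0.


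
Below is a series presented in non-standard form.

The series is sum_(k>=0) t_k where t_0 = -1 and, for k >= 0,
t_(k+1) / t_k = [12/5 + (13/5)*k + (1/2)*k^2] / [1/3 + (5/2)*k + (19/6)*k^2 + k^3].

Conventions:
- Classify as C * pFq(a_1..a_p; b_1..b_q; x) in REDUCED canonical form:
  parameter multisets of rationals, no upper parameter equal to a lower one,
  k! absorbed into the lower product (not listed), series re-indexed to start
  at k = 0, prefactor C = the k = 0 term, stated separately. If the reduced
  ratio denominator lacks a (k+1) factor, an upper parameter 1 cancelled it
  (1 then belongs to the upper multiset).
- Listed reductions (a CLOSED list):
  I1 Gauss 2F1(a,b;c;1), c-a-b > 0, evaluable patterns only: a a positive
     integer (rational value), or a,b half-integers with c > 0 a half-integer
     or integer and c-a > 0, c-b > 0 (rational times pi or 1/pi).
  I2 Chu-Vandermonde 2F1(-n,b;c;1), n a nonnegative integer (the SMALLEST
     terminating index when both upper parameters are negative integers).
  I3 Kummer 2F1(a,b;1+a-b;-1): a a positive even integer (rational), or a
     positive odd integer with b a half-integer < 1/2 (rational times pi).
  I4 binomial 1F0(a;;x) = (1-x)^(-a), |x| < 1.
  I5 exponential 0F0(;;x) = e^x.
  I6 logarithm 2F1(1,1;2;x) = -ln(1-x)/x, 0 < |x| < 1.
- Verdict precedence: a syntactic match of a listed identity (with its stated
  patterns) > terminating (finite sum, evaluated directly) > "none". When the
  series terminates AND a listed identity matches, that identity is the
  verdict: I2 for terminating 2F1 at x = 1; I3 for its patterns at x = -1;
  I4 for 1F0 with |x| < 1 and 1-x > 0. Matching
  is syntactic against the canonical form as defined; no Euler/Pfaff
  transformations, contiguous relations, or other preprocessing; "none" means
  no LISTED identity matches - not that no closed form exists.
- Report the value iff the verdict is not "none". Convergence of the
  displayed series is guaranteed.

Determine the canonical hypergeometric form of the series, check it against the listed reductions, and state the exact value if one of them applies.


Key observation: with t_0 = -1, factor the ratio over Q (prefactor -1): negated roots = parameters.
Adjacent-term ratio: r(k) = (1/2) * (k+6/5) (k+4) / [(k+1/6) (k+2) (k+1)] - poly over poly, x = (1/2) from leading terms; C = -1 at k = 0.

x = 1/2 here; the reduced form reads 2F2, upper {6/5, 4}, lower {1/6, 2}, C = -1. Verdict: none. No listed pattern accepts 2F2(6/5, 4; 1/6, 2; 1/2).


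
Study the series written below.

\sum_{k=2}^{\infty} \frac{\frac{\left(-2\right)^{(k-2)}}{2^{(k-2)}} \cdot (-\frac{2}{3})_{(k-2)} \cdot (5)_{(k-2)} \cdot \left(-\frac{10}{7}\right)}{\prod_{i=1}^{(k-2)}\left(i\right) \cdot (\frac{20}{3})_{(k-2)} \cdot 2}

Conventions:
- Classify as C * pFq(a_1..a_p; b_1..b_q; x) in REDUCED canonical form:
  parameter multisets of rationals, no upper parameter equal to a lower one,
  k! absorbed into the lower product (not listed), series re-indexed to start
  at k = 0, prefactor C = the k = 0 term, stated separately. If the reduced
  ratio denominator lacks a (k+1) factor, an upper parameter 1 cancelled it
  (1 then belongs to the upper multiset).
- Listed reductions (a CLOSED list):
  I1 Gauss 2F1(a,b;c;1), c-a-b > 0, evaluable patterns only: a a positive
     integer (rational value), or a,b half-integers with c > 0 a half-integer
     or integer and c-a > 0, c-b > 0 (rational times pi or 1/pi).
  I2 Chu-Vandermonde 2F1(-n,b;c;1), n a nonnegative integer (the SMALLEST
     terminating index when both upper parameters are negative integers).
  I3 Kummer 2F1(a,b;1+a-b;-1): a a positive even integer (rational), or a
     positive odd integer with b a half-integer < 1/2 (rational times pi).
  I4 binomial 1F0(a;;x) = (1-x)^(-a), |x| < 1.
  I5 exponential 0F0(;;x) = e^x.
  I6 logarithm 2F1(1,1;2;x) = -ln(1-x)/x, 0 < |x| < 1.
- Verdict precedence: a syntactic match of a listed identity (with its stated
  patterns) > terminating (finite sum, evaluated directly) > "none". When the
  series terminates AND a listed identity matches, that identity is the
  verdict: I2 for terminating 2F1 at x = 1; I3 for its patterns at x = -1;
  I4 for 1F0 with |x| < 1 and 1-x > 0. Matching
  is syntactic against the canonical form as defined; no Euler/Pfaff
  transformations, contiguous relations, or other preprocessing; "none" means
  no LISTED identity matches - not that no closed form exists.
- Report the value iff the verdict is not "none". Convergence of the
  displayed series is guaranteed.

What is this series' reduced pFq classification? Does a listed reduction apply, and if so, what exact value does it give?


Canonical form: C = -\frac{5}{7} times 2F1 with upper {-\frac{2}{3}, 5}, lower {\frac{20}{3}}, x = -1. Verdict: none (x = -1): each listed identity misses the multisets {-\frac{2}{3}, 5} ; {\frac{20}{3}}.

First insight: from the first term -\frac{5}{7}: the constant factors (C = -5/7, x = -1) combine into one prefactor.
Ratio: r(k) = -1 * (k-\frac{2}{3}) (k+5) / [(k+\frac{20}{3}) (k+1)] - rational in k, leading ratio -1; with t_0 = -\frac{5}{7}, classification follows.


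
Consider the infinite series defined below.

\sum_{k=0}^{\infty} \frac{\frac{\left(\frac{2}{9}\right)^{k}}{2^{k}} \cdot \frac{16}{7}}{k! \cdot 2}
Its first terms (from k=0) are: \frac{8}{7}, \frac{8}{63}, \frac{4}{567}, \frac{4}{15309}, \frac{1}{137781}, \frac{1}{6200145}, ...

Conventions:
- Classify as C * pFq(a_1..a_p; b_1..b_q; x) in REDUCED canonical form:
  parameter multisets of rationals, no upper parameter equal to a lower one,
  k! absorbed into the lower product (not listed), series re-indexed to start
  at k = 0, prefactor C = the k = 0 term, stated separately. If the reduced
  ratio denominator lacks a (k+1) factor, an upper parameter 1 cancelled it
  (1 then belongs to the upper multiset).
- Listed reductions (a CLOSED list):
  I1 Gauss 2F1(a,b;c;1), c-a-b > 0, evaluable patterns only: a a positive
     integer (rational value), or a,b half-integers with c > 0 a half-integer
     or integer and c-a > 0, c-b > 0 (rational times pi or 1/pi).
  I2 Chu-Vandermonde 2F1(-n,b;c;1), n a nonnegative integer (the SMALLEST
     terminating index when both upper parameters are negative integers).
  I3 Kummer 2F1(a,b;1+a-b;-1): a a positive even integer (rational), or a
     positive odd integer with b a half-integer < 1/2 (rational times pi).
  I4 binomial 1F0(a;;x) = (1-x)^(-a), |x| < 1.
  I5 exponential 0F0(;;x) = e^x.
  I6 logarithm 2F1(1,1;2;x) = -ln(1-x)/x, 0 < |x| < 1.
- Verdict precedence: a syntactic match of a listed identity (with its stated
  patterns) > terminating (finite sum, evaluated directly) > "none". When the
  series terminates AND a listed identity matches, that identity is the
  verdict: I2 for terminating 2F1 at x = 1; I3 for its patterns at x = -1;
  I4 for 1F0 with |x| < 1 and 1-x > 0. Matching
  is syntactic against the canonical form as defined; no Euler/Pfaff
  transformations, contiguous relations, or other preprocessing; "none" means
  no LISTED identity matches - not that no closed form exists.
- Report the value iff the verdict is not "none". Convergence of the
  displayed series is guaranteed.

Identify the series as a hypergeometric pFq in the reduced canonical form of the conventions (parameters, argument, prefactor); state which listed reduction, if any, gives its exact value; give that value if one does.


With C = \frac{8}{7}: the canonical form is 0F0(-; -; \frac{1}{9}). Verdict at x = \frac{1}{9}: the I5 exponential reduction matches (the 0F0 exponential series at x = \frac{1}{9}). Hence: \frac{8}{7} \cdot e^{\frac{1}{9}}.

Structural cue: t_0 = \frac{8}{7} here, and the two k-th powers (C = 8/7, x = 1/9) combine into one argument.
Term ratio: r(k) = \frac{1}{9} * 1 / [(k+1)] - rational; roots negated = parameters, x = \frac{1}{9}, C = \frac{8}{7}.


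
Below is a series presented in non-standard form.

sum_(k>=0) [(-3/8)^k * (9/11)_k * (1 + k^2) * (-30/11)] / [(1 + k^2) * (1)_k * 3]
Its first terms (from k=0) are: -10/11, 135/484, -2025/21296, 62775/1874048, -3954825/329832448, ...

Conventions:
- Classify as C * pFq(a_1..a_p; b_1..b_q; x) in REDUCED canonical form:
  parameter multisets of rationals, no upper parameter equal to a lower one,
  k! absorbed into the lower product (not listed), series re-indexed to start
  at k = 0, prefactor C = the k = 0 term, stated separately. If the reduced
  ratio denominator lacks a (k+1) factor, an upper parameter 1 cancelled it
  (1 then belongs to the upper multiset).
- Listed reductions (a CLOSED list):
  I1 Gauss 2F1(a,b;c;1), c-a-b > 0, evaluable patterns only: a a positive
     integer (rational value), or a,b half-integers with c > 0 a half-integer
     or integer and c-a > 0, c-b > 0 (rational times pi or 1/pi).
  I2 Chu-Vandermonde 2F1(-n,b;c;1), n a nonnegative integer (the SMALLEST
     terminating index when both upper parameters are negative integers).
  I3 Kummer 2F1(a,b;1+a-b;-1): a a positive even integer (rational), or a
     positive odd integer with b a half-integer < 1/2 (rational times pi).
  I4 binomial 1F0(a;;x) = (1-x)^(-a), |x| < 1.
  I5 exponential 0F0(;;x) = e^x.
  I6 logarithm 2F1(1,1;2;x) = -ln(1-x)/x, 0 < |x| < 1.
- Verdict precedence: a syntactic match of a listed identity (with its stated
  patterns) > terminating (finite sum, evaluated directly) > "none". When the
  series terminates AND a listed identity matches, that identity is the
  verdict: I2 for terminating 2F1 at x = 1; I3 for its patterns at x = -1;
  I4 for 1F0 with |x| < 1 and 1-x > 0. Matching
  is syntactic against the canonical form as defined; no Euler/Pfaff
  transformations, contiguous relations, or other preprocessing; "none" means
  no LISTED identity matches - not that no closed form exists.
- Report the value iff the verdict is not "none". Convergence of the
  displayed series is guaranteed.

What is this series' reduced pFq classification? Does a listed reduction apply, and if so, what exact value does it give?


Reduced: x = -3/8, 1F0, upper = {9/11}, lower = {-}, C = -10/11. Verdict at x = -3/8: binomial (I4) matches (the 1F0 binomial series: exponent -9/11, x = -3/8). Exact value: (-10/11) * (11/8)^(-9/11).

First insight: x = (-3/8) and the constant factors (prefactor -10/11) combine into one prefactor.
Consecutive-term ratio: r(k) = (-3/8) * (k+9/11) / [(k+1)] - rational in k. x = (-3/8); t_0 = -10/11; negate the roots.


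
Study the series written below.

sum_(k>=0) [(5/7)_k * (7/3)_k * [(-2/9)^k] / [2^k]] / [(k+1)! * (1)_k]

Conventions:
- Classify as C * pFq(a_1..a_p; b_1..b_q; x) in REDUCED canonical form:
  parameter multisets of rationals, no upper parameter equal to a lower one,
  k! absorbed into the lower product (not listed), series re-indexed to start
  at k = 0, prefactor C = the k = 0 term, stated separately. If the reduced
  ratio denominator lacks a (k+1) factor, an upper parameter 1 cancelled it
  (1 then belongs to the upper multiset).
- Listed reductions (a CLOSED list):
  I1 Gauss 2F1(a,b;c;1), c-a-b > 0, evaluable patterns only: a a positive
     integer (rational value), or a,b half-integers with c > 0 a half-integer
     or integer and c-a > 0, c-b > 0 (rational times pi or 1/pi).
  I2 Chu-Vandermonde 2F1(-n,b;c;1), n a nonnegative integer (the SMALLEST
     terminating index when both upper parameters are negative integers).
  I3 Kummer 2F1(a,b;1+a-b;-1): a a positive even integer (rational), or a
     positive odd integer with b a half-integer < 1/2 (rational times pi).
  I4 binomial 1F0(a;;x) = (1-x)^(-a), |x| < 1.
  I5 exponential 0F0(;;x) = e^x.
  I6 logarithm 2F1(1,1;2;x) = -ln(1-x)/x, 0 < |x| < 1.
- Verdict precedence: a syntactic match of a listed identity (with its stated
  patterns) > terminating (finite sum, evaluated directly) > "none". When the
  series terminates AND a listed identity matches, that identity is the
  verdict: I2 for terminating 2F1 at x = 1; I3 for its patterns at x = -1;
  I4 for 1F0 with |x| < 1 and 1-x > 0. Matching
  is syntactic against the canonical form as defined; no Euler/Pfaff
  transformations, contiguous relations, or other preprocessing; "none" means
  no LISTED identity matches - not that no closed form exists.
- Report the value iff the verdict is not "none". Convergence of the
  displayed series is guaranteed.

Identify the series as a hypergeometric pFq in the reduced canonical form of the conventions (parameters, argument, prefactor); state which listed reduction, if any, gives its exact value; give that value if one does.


This is 1 * 2F1(5/7, 7/3; 2; -1/9) in reduced canonical form. Verdict: none here - no I1-I6 shape fits x = -1/9 with lower {2}.

The tell: from the first term 1: the denominator's factorial ratio (prefactor 1) is a lower Pochhammer.
Step ratio: r(k) = (-1/9) * (k+5/7) (k+7/3) / [(k+2) (k+1)] ; factor over Q: parameters, x = (-1/9), and C = 1.


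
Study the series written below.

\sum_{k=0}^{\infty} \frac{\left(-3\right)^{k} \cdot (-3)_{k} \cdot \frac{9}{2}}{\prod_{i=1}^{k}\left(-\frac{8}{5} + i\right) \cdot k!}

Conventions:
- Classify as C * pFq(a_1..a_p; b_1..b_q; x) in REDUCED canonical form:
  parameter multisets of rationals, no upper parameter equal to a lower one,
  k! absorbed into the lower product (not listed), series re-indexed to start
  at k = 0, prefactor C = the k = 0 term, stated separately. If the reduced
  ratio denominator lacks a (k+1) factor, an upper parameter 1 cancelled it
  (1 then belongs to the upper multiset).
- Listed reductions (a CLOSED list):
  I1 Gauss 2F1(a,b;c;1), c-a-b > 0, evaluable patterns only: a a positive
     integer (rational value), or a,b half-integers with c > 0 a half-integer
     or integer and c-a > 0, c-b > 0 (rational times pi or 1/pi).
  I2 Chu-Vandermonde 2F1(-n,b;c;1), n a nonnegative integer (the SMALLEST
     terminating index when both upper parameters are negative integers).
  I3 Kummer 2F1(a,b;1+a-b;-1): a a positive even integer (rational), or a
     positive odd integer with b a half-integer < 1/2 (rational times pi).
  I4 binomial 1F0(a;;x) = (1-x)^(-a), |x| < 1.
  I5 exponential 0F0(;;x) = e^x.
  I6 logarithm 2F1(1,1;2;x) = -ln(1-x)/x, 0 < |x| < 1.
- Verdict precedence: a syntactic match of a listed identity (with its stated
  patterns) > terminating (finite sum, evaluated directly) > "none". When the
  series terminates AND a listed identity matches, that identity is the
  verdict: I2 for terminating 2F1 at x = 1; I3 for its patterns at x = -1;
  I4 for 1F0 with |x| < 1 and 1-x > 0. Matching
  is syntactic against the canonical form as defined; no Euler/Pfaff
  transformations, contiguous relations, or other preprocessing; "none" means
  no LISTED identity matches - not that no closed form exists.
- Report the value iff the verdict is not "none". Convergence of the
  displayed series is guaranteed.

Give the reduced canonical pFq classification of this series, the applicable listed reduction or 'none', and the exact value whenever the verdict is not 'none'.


Classification (C = \frac{9}{2}): 1F1 with upper {-3}, lower {-\frac{3}{5}}, argument x = -3. Verdict: terminating - the sum ends at index 3 because -3 is a negative integer; exact evaluation follows. Hence: -\frac{6516}{7}.

Key step: with t_0 = \frac{9}{2}, the lower running product (C = 9/2, x = -3) is a rising factorial.
Ratio: r(k) = -3 * (k-3) / [(k-\frac{3}{5}) (k+1)] - rational in k, leading ratio -3; with t_0 = \frac{9}{2}, classification follows.


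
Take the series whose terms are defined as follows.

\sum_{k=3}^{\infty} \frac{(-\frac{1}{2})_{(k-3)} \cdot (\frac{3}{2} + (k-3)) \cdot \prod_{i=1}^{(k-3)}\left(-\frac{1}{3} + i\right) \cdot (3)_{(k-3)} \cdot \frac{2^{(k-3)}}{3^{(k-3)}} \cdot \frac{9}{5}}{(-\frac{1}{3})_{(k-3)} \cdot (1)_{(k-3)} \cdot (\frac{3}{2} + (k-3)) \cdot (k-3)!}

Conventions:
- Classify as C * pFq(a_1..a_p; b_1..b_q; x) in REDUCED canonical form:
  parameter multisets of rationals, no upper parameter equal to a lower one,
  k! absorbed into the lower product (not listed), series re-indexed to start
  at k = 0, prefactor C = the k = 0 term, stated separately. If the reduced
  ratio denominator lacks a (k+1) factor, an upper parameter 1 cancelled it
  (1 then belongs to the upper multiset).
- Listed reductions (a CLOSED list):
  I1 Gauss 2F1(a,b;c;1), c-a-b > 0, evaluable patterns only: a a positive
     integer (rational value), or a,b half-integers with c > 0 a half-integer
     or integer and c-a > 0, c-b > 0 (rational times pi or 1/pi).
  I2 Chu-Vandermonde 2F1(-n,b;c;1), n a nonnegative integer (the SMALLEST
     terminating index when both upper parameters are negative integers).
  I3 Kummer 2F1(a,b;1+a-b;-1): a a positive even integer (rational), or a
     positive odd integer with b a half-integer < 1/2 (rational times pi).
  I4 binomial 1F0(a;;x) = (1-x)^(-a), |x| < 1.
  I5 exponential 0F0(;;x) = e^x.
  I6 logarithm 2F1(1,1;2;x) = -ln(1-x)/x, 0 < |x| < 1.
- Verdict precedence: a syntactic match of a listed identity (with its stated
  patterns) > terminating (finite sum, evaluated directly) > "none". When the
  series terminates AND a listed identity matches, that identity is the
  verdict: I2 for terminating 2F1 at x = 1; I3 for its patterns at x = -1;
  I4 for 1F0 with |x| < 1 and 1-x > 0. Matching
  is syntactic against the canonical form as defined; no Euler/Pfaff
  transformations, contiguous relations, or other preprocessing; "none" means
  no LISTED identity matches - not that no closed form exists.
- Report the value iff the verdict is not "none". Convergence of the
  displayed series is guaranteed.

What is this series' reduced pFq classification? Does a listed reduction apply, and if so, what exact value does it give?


Canonical form: C = \frac{9}{5} times 3F2 with upper {-\frac{1}{2}, \frac{2}{3}, 3}, lower {-\frac{1}{3}, 1}, x = \frac{2}{3}. Verdict: none. Every listed pattern misses the 3F2 form at \frac{2}{3}, upper {-\frac{1}{2}, \frac{2}{3}, 3}.

Structural cue: from the first term \frac{9}{5}: the factor k + 3/2 cancels (top and bottom), leaving prefactor 9/5.
Term ratio: r(k) = \frac{2}{3} * (k-\frac{1}{2}) (k+\frac{2}{3}) (k+3) / [(k-\frac{1}{3}) (k+1) (k+1)] - rational; roots negated = parameters, x = \frac{2}{3}, C = \frac{9}{5}.


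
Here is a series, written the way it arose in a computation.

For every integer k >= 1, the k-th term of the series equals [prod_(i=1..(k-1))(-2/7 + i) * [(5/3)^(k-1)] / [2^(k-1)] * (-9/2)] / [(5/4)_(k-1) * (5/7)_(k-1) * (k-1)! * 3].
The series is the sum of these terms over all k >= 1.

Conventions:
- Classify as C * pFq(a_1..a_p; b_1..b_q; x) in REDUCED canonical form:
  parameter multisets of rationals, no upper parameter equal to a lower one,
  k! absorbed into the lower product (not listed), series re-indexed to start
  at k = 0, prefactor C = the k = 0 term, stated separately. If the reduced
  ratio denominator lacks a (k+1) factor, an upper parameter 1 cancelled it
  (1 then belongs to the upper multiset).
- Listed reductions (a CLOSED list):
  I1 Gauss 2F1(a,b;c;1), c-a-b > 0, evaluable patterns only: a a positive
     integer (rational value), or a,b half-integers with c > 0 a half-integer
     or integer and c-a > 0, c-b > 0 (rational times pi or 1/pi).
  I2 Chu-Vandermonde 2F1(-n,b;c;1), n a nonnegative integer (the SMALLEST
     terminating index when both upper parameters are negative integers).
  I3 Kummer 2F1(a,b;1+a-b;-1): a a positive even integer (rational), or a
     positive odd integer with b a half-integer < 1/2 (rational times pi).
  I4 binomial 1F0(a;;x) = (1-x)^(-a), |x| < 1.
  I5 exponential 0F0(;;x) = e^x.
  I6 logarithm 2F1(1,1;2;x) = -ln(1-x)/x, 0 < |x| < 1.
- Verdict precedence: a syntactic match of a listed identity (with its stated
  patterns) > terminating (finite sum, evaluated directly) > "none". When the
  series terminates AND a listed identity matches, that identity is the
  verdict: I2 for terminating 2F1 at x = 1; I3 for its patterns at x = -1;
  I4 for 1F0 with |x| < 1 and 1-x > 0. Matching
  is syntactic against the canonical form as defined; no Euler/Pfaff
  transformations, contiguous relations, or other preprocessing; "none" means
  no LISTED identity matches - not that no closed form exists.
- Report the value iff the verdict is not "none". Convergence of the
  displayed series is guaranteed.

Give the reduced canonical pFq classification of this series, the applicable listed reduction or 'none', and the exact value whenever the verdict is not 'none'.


Reduced: x = 5/6, 0F1, upper = {-}, lower = {5/4}, C = -3/2. Verdict: none. A 0F1 with upper {-} fits none of I1-I6 at x = 5/6; the sum runs forever.

Structural cue: t_0 = -3/2 here, and the two k-th powers (C = -3/2, x = 5/6) combine into one argument.
Adjacent-term ratio: r(k) = (5/6) * 1 / [(k+5/4) (k+1)] - rational in k, leading ratio (5/6); with t_0 = -3/2, classification follows.


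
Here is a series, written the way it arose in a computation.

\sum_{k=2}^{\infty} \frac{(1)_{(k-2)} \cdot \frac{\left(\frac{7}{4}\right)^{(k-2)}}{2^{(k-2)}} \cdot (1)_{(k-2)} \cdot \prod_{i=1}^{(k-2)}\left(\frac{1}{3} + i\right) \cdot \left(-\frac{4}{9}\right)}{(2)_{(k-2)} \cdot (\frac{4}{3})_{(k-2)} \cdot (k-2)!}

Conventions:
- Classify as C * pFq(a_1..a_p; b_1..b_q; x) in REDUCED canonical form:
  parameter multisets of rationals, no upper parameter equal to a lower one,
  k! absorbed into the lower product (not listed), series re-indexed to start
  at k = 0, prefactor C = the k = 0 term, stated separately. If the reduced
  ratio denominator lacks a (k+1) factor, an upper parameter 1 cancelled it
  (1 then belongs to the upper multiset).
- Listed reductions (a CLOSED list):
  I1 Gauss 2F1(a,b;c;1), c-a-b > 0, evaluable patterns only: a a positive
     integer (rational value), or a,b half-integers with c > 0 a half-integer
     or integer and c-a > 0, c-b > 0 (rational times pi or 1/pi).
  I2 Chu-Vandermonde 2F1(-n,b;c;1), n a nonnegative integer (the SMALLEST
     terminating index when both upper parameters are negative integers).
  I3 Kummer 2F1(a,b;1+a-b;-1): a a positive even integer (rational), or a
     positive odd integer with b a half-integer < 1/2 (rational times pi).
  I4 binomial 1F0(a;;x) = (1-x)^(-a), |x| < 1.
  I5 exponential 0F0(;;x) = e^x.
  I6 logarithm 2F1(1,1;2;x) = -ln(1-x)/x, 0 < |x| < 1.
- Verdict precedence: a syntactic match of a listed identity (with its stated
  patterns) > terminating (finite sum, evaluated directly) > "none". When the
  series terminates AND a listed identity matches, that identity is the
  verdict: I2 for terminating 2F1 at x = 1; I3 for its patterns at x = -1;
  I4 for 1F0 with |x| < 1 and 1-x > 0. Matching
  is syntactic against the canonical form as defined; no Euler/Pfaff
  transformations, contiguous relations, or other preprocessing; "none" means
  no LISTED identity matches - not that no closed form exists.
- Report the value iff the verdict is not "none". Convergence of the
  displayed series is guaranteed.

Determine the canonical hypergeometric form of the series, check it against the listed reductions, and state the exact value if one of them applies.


x = \frac{7}{8} here; the reduced form reads 2F1, upper {1, 1}, lower {2}, C = -\frac{4}{9}. Verdict at x = \frac{7}{8}: logarithm (I6) matches (the logarithm: parameters (1,1;2), x = \frac{7}{8}). Value: \frac{32}{63} \cdot \ln\left(\frac{1}{8}\right).

Key observation: t_0 = -\frac{4}{9} here, and the parameter 4/3 appears in both the upper and lower lists and cancels.
Consecutive-term ratio: r(k) = \frac{7}{8} * (k+1) (k+1) / [(k+2) (k+1)] - rational; roots negated = parameters, x = \frac{7}{8}, C = -\frac{4}{9}.


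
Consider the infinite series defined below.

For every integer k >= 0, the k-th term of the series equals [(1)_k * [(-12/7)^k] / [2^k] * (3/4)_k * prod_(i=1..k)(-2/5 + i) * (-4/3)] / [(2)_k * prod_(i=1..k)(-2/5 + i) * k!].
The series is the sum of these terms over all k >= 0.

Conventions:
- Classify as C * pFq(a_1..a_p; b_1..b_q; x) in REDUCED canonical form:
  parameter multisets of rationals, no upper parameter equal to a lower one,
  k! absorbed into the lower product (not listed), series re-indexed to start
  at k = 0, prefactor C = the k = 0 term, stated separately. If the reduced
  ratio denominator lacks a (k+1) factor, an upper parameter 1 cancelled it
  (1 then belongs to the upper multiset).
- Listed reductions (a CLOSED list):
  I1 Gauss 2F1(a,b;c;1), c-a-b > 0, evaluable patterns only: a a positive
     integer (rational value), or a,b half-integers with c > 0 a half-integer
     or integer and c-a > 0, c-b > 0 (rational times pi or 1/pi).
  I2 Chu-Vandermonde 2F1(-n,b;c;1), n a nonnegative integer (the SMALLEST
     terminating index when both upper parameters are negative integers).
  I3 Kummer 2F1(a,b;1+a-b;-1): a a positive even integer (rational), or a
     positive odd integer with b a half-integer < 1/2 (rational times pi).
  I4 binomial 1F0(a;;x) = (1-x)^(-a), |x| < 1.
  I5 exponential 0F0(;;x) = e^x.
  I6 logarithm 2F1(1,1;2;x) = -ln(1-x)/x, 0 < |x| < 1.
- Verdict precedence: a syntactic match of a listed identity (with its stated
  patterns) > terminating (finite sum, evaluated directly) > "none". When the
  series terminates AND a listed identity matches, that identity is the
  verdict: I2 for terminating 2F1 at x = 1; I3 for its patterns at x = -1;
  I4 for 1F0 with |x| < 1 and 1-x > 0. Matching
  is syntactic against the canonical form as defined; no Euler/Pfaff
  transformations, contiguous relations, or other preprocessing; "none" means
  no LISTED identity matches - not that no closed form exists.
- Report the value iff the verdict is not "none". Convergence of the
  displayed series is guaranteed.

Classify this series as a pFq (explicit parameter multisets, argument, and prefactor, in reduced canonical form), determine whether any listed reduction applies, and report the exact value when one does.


This is -4/3 * 2F1(3/4, 1; 2; -6/7) in reduced canonical form. Verdict: none. No listed pattern accepts 2F1(3/4, 1; 2; -6/7).

The tell: t_0 being -4/3, the lower running product (prefactor -4/3) is a rising factorial.
Term ratio: r(k) = (-6/7) * (k+3/4) (k+1) / [(k+2) (k+1)] ; factor over Q: parameters, x = (-6/7), and C = -4/3.


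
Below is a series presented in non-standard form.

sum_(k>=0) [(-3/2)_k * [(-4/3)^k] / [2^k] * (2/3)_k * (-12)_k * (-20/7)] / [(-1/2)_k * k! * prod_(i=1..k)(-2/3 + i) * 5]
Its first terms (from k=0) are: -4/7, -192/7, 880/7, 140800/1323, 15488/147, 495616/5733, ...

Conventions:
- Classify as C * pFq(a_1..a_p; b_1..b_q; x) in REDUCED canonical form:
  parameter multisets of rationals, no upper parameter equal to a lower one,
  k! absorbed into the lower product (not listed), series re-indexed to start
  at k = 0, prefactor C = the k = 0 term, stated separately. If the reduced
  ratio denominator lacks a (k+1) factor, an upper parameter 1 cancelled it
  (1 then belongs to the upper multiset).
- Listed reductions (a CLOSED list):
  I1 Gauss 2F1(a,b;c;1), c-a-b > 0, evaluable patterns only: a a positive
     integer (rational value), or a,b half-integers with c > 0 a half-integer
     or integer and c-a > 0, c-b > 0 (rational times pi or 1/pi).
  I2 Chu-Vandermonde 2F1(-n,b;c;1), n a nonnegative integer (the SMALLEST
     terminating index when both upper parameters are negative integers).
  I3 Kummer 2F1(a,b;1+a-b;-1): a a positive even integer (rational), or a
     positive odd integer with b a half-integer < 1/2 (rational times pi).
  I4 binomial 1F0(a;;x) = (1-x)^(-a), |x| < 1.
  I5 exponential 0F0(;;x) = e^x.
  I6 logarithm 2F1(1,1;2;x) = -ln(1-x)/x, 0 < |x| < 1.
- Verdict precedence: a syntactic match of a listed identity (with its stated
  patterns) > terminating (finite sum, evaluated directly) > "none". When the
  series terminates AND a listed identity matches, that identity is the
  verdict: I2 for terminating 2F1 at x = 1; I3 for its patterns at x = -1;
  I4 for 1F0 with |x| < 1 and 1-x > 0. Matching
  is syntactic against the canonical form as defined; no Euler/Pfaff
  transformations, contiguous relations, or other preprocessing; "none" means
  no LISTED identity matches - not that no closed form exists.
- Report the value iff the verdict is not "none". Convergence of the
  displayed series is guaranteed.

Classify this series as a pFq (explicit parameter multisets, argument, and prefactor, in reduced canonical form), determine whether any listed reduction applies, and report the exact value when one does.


The series (x = -2/3) is 3F2: upper {-12, -3/2, 2/3}, lower {-1/2, 1/3}, prefactor -4/7. Verdict: terminating - upper -12 stops the sum at k = 12; the 13 terms are added exactly. Exact value: 121199851149530492/246250284744555.

Structural cue: t_0 being -4/7, the constant factors (prefactor -4/7) combine into one prefactor.
Step ratio: r(k) = (-2/3) * (k-12) (k-3/2) (k+2/3) / [(k-1/2) (k+1/3) (k+1)] - poly over poly, x = (-2/3) from leading terms; C = -4/7 at k = 0.


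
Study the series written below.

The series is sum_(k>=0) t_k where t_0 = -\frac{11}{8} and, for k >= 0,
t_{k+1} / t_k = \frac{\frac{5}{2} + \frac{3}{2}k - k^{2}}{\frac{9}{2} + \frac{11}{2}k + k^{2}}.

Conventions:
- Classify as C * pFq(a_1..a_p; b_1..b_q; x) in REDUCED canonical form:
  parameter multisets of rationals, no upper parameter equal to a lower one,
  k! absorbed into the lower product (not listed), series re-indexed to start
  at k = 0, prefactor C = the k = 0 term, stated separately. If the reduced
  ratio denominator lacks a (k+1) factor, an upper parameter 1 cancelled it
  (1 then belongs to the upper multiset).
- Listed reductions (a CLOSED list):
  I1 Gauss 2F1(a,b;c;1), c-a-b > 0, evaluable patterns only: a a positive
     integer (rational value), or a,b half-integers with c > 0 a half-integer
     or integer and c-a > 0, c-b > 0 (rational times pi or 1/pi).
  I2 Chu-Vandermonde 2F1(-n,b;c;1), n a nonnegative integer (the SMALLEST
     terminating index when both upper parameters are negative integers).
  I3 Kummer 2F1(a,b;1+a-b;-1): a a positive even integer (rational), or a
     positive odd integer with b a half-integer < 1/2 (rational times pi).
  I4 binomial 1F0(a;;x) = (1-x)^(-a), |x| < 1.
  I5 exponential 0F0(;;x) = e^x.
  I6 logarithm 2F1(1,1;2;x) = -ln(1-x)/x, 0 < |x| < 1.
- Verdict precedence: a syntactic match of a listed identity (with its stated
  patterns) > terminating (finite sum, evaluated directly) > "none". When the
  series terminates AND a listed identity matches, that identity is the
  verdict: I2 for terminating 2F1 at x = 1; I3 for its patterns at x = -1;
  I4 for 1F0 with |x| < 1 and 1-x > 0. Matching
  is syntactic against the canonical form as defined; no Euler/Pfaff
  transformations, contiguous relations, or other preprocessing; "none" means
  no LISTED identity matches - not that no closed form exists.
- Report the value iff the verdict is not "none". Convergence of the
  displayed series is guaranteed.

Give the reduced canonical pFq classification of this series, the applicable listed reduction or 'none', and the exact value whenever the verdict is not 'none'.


With C = -\frac{11}{8}: the canonical form is 2F1(-\frac{5}{2}, 1; \frac{9}{2}; -1). Verdict (x = -1): Kummer (I3) applies (x = -1; c = \frac{9}{2} equals 1+a-b for upper {-\frac{5}{2}, 1}: listed pattern). Value: \left(-\frac{385}{512}\right) \cdot \pi.

Structural cue: x = -1 and roots of the ratio polynomials (C = -11/8, x = -1) are the negated parameters.
Adjacent-term ratio: r(k) = -1 * (k-\frac{5}{2}) (k+1) / [(k+\frac{9}{2}) (k+1)] - poly over poly, x = -1 from leading terms; C = -\frac{11}{8} at k = 0.


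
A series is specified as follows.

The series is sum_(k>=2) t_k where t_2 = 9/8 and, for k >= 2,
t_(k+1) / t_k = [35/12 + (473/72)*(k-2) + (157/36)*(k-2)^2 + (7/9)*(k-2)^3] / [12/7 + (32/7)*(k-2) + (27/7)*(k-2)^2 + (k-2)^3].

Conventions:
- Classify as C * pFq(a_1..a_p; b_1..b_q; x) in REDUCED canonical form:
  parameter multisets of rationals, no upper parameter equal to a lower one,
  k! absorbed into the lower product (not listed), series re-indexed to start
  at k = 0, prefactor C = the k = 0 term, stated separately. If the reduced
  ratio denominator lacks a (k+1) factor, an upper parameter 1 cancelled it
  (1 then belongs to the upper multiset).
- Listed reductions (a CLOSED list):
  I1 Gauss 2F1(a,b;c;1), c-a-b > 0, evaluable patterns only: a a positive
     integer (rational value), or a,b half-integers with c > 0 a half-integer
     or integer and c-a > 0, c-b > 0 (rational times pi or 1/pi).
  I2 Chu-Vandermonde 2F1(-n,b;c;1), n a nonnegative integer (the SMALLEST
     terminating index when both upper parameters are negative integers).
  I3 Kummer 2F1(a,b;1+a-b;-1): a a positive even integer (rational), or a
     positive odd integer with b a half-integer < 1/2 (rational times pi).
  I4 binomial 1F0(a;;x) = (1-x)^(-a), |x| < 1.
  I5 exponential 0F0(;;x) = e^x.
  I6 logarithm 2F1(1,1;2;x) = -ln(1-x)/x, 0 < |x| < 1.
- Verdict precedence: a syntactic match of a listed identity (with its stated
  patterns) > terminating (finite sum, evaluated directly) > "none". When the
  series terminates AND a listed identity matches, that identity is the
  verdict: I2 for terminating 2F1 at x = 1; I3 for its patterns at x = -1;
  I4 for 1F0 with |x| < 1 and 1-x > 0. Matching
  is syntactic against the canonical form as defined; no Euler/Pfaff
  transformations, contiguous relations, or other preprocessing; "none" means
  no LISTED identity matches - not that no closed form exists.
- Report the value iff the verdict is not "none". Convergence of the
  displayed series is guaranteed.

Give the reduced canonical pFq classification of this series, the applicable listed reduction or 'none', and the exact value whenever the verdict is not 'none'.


The series (x = 7/9) is 2F1: upper {5/4, 7/2}, lower {2}, prefactor 9/8. Verdict: none here - no I1-I6 shape fits x = 7/9 with lower {2}.

Key observation: t_0 being 9/8, factor the ratio over Q (C = 9/8): negated roots = parameters.
Consecutive-term ratio: r(k) = (7/9) * (k+5/4) (k+7/2) / [(k+2) (k+1)] - rational in k. x = (7/9); t_0 = 9/8; negate the roots.


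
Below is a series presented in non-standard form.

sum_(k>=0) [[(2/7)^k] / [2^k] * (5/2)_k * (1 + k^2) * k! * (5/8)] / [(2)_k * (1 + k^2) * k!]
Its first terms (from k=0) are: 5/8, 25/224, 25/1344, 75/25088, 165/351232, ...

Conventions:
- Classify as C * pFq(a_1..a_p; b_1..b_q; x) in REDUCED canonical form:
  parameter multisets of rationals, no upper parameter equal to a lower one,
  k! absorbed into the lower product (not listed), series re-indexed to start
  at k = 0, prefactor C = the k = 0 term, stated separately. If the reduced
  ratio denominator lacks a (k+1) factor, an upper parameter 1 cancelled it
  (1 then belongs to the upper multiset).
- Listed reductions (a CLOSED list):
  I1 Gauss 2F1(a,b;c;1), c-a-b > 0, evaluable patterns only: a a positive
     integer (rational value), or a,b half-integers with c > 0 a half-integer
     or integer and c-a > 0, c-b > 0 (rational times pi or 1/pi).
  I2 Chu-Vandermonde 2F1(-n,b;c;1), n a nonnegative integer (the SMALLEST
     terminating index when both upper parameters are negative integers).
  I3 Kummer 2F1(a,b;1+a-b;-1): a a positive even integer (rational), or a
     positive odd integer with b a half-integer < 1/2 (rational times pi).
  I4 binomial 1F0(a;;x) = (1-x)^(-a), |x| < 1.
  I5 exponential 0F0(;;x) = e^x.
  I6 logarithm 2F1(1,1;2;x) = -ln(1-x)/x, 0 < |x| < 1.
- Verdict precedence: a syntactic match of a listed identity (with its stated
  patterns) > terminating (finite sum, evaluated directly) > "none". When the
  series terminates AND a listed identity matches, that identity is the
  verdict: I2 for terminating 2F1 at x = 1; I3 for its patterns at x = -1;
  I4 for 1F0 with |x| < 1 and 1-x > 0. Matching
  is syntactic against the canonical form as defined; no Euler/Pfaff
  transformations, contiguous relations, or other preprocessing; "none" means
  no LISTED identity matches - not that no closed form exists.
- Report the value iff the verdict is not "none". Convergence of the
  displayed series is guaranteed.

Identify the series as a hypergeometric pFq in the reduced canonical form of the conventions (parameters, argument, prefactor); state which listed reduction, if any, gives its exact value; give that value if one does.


This is 5/8 * 2F1(1, 5/2; 2; 1/7) in reduced canonical form. Verdict: none. No listed pattern accepts 2F1(1, 5/2; 2; 1/7).

Key step: t_0 = 5/8 here, and the factorial ratio (C = 5/8, x = 1/7) (k+a-1)!/(a-1)! is a rising factorial (a)_k.
Step ratio: r(k) = (1/7) * (k+1) (k+5/2) / [(k+2) (k+1)] ; factor over Q: parameters, x = (1/7), and C = 5/8.


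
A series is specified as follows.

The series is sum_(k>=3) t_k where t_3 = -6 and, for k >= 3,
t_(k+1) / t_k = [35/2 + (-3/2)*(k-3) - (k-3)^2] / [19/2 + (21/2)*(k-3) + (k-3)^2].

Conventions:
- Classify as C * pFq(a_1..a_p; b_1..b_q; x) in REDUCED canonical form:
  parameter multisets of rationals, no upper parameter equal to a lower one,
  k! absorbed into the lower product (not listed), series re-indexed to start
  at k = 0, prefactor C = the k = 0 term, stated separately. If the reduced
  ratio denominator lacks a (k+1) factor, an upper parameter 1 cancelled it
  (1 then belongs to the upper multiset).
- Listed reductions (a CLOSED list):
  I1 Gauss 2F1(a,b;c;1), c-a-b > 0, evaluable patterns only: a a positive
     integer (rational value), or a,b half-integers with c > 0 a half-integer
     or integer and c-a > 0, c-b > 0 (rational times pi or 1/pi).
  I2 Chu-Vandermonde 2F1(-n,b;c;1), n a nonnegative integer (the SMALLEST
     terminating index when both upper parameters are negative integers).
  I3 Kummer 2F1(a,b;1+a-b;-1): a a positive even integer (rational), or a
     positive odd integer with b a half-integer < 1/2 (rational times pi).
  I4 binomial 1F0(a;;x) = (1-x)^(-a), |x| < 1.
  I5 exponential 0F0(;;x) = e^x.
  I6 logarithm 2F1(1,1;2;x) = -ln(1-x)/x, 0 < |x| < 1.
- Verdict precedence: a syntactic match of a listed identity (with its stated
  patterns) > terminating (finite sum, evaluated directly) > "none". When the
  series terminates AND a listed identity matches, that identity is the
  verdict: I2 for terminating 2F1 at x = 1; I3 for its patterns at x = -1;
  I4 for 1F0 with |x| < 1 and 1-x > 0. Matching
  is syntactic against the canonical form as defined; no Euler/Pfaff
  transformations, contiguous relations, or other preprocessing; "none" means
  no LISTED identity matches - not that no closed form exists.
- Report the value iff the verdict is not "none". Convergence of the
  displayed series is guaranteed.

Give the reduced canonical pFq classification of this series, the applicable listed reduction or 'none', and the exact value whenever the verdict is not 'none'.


With C = -6: the canonical form is 2F1(-7/2, 5; 19/2; -1). Verdict at x = -1: Kummer's theorem (I3) matches (x = -1; c = 19/2 equals 1+a-b for upper {-7/2, 5}: listed pattern). Exact value: (-2297295/262144) * pi.

Key observation: with t_0 = -6, factor the ratio over Q (prefactor -6): negated roots = parameters.
Adjacent-term ratio: r(k) = (-1) * (k-7/2) (k+5) / [(k+19/2) (k+1)] - rational in k, leading ratio (-1); with t_0 = -6, classification follows.
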